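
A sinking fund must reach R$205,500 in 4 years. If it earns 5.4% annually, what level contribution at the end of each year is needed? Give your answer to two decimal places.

FV-annuity factor = 4.335821; PMT = 205500 / 4.335821 = 47,395.8630

R$47,395.86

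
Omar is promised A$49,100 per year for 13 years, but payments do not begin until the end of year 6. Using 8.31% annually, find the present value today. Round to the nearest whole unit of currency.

A$255,978

PV at t=5 (ordinary 13-year annuity): 49100 × a(13|0.0831) = 49100 × 7.770769 = 381,544.7466
PV₀ = 381,544.7466 / (1+0.0831)^5 = 381,544.7466 / 1.490537 = 255,978.0339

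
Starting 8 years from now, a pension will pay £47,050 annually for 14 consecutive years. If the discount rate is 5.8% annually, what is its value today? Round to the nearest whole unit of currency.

Value one period before first payment (t=7): 47050 × [1 − (1+0.058)^(−14)] / 0.058 = 47050 × 9.411183 = 442,796.1531
PV₀ = 442,796.1531 / (1+0.058)^7 = 442,796.1531 / 1.483883 = 298,403.6736

£298,404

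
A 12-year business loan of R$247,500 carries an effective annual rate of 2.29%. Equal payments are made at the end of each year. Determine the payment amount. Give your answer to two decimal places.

PMT = 247500 / ( [1 − (1+0.0229)^(−12)] / 0.0229 ) = 247500 / 10.389421 = 23,822.3101

R$23,822.31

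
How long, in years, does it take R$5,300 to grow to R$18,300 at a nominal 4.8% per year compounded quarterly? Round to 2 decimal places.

Periodic rate i = 0.048/4 = 0.012.
n = ln(18300/5300) / ln(1+0.012) = ln(3.45283) / 0.011929 = 103.8846 quarters
= 103.8846/4 years

25.97 years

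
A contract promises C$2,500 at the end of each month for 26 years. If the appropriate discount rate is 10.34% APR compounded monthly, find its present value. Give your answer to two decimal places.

C$270,180.71

i = 0.1034/12 = 0.00861667 per month; n = 26·12 = 312.
PV = 2500 × [1 − (1+0.00861667)^(−312)] / 0.00861667 = 2500 × 108.072283 = 270,180.7083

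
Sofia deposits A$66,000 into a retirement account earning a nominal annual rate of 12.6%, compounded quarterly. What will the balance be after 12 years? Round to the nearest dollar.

With 4 periods per year: i = 0.0315, n = 48.
66,000 × (1+0.0315)^48 = 66,000 × 4.431218 = 292,460.4113

A$292,460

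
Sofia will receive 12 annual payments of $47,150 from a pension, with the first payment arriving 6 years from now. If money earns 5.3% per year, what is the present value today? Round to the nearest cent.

$317,406.60

PV at t=5 (ordinary 12-year annuity): 47150 × a(12|0.053) = 47150 × 8.715175 = 410,920.4968
Discount back 5 years: 410,920.4968 × (1+0.053)^(−5) = 410,920.4968 × 0.772428 = 317,406.5967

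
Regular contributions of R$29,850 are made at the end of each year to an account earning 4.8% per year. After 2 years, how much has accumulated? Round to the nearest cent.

R$61,132.80

FV = 29850 × [(1+0.048)^2 − 1] / 0.048 = 29850 × 2.048000 = 61,132.8000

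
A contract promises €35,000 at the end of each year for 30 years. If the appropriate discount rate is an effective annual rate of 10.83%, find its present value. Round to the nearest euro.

€308,395

PV = 35000 × [1 − (1+0.1083)^(−30)] / 0.1083 = 35000 × 8.811281 = 308,394.8251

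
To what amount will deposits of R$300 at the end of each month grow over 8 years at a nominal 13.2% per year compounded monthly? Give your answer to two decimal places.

i = 0.132/12 = 0.011 per month; n = 8·12 = 96.
FV = 300 × [(1+0.011)^96 − 1] / 0.011 = 300 × 168.938235 = 50,681.4705

R$50,681.47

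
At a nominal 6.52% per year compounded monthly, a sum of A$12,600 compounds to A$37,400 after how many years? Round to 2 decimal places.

16.73 years

Periodic rate i = 0.0652/12 = 0.00543333.
(1+i)^n = 37400/12600 = 2.96825, so n = ln 2.96825 / ln 1.00543 = 200.7841 months
= 200.7841/12 years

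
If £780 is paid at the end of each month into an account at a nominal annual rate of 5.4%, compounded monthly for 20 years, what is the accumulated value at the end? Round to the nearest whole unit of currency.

Periodic rate i = 0.054/12 = 0.0045; n = 20 × 12 = 240 periods.
Accumulation factor s(240|0.0045) = 430.567558; FV = 780 × 430.567558 = 335,842.6950

£335,843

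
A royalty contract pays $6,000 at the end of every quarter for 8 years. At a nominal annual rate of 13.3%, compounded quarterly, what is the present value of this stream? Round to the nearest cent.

$117,095.33

Periodic rate i = 0.133/4 = 0.03325; n = 8 × 4 = 32 periods.
PV = PMT · [1 − (1+i)^(−n)] / i = 6000 · 19.515889 = 117,095.3315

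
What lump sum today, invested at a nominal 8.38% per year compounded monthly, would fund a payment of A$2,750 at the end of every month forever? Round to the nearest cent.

A$393,794.75

Periodic rate i = 0.0838/12 = 0.00698333.
PV = PMT / i = 2750 / 0.00698333 = 393,794.7494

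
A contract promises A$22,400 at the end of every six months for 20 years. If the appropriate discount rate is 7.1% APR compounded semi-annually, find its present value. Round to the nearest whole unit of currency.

Periodic rate i = 0.071/2 = 0.0355; n = 20 × 2 = 40 periods.
Annuity factor a(40|0.0355) = 21.190427; PV = 22400 × 21.190427 = 474,665.5593

A$474,666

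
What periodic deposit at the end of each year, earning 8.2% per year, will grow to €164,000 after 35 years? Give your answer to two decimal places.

FV-annuity factor = 180.176176; PMT = 164000 / 180.176176 = 910.2202

€910.22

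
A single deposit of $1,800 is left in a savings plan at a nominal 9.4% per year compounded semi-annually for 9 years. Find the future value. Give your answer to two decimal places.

Periodic rate i = 0.094/2 = 0.047; n = 9 × 2 = 18 periods.
FV = PV·(1+i)^n = 1,800 × 2.285811 = 4,114.4593

$4,114.46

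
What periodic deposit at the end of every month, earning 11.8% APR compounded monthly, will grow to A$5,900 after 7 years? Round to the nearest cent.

A$45.50

i = 0.118/12 = 0.00983333 per month; n = 7·12 = 84.
PMT = 5900 / ( [(1+0.00983333)^84 − 1] / 0.00983333 ) = 5900 / 129.657595 = 45.5045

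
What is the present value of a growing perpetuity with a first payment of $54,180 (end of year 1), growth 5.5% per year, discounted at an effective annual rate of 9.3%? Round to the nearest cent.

$1,425,789.47

PV = PMT / (i − g) = 54180 / (0.093 − 0.055) = 54180 / 0.038000 = 1,425,789.4737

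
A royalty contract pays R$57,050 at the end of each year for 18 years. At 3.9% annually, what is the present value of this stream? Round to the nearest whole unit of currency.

R$728,119

Annuity factor a(18|0.039) = 12.762815; PV = 57050 × 12.762815 = 728,118.5744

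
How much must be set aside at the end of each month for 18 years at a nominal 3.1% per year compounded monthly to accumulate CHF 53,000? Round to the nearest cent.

Periodic rate i = 0.031/12 = 0.00258333; n = 18 × 12 = 216 periods.
FV-annuity factor = 288.742450; PMT = 53000 / 288.742450 = 183.5546

CHF 183.55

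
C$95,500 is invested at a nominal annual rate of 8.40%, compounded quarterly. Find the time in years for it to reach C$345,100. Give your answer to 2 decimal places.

Periodic rate i = 0.084/4 = 0.021.
(1+i)^n = 345100/95500 = 3.61361, so n = ln 3.61361 / ln 1.021 = 61.8167 quarters
= 61.8167/4 years

15.45 years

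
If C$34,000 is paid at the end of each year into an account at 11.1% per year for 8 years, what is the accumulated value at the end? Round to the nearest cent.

C$404,691.74

FV = PMT · [(1+i)^n − 1] / i = 34000 · 11.902698 = 404,691.7440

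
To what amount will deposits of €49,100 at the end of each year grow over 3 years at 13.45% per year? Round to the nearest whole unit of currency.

€168,000

FV = PMT · [(1+i)^n − 1] / i = 49100 · 3.421590 = 168,000.0813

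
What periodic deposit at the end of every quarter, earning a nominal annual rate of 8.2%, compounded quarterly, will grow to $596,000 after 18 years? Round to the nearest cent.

$3,690.58

Periodic rate i = 0.082/4 = 0.0205; n = 18 × 4 = 72 periods.
PMT = 596000 / ( [(1+0.0205)^72 − 1] / 0.0205 ) = 596000 / 161.492163 = 3,690.5816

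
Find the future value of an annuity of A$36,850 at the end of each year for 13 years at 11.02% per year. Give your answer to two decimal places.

A$967,190.77

FV = 36850 × [(1+0.1102)^13 − 1] / 0.1102 = 36850 × 26.246697 = 967,190.7727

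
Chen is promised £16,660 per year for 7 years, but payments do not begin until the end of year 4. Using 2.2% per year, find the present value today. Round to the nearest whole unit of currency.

£100,237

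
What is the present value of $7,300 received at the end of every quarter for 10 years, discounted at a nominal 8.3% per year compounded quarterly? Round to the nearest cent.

$197,093.37

Periodic rate i = 0.083/4 = 0.02075; n = 10 × 4 = 40 periods.
PV = PMT · [1 − (1+i)^(−n)] / i = 7300 · 26.999092 = 197,093.3712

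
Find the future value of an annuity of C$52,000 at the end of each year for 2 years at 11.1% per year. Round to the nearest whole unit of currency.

C$109,772

FV = PMT · [(1+i)^n − 1] / i = 52000 · 2.111000 = 109,772.0000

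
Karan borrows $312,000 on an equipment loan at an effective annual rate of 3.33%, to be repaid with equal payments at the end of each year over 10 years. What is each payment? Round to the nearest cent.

$37,194.55

PMT = 312000 / ( [1 − (1+0.0333)^(−10)] / 0.0333 ) = 312000 / 8.388325 = 37,194.5530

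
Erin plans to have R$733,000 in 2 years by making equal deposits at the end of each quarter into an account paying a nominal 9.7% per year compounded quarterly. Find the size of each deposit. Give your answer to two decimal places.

R$84,127.66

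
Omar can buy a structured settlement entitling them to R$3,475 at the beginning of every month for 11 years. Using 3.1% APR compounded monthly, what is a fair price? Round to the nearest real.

R$389,255

Periodic rate i = 0.031/12 = 0.00258333; n = 11 × 12 = 132 periods.
Annuity factor a(132|0.00258333) × (1+i) = 112.015739; PV = 3475 × 112.015739 = 389,254.6936
(annuity-due: payments at period start, so ×(1+i).)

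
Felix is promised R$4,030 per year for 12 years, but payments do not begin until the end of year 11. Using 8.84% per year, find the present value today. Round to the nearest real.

R$12,471

PV at t=10 (ordinary 12-year annuity): 4030 × a(12|0.0884) = 4030 × 7.218806 = 29,091.7895
PV₀ = 29,091.7895 / (1+0.0884)^10 = 29,091.7895 / 2.332842 = 12,470.5356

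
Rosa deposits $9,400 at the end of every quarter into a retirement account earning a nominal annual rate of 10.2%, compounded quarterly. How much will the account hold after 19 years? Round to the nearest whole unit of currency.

i = 0.102/4 = 0.0255 per quarter; n = 19·4 = 76.
FV = PMT · [(1+i)^n − 1] / i = 9400 · 226.593715 = 2,129,980.9203

$2,129,981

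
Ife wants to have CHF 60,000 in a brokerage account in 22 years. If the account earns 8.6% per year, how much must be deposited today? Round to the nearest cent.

Discount factor = (1+0.086)^(−22) = 0.162834; PV = 60,000 × 0.162834 = 9,770.0119

CHF 9,770.01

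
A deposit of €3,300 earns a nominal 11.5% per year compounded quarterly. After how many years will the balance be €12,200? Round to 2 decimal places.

Periodic rate i = 0.115/4 = 0.02875.
n = ln(12200/3300) / ln(1+0.02875) = ln(3.69697) / 0.028344 = 46.1294 quarters
= 46.1294/4 years

11.53 years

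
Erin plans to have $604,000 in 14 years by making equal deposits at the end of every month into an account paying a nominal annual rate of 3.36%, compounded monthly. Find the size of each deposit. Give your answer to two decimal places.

$2,820.63

With 12 periods per year: i = 0.0028, n = 168.
PMT = 604000 / ( [(1+0.0028)^168 − 1] / 0.0028 ) = 604000 / 214.136612 = 2,820.6293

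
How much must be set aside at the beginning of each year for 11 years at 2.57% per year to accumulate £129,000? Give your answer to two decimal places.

PMT = 129000 / ( [(1+0.0257)^11 − 1] / 0.0257 × (1+i) ) = 129000 / 12.850266 = 10,038.7024

£10,038.70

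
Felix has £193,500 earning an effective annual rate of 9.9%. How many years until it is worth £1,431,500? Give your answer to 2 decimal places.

(1+i)^n = 1.4315e+06/193500 = 7.39793, so n = ln 7.39793 / ln 1.099 = 21.1990 years

21.20 years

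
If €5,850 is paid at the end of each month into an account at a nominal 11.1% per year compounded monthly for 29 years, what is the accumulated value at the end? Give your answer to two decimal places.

i = 0.111/12 = 0.00925 per month; n = 29·12 = 348.
FV = 5850 × [(1+0.00925)^348 − 1] / 0.00925 = 5850 × 2555.228631 = 14,948,087.4901

€14,948,087.49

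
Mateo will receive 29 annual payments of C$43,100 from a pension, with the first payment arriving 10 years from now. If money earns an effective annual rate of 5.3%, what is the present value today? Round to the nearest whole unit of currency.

C$396,644

PV at t=9 (ordinary 29-year annuity): 43100 × a(29|0.053) = 43100 × 14.648032 = 631,330.1895
Discount back 9 years: 631,330.1895 × (1+0.053)^(−9) = 631,330.1895 × 0.628268 = 396,644.2991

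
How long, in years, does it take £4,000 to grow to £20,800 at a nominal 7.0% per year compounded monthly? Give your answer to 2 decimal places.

Periodic rate i = 0.07/12 = 0.00583333.
n = ln(20800/4000) / ln(1+0.00583333) = ln(5.20000) / 0.005816 = 283.4507 months
= 283.4507/12 years

23.62 years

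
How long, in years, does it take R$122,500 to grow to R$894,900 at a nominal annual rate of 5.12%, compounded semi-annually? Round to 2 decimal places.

39.33 years

Periodic rate i = 0.0512/2 = 0.0256.
(1+i)^n = 894900/122500 = 7.30531, so n = ln 7.30531 / ln 1.0256 = 78.6698 half-years
= 78.6698/2 years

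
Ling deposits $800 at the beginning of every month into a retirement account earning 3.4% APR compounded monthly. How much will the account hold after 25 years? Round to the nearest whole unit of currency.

Periodic rate i = 0.034/12 = 0.00283333; n = 25 × 12 = 300 periods.
Accumulation factor s(300|0.00283333) × (1+i) = 473.161493; FV = 800 × 473.161493 = 378,529.1944
(annuity-due: payments at period start, so ×(1+i).)

$378,529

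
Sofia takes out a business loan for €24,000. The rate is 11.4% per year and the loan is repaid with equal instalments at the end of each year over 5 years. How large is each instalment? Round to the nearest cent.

PMT = 24000 / ( [1 − (1+0.114)^(−5)] / 0.114 ) = 24000 / 3.659008 = 6,559.1557

€6,559.16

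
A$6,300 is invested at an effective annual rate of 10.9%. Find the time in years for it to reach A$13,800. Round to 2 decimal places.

7.58 years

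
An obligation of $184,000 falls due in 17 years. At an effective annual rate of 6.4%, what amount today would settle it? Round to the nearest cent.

$64,092.93

PV = 184,000 / (1 + 0.064)^17 = 184,000 / 2.870831 = 64,092.9332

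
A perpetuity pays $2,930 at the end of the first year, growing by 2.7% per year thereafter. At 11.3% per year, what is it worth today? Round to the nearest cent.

PV = PMT / (i − g) = 2930 / (0.113 − 0.027) = 2930 / 0.086000 = 34,069.7674

$34,069.77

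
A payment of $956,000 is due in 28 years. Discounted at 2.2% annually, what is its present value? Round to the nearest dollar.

$519,796

Discount factor = (1+0.022)^(−28) = 0.543720; PV = 956,000 × 0.543720 = 519,795.8525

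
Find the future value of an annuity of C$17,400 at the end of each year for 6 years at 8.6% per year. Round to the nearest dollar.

C$129,592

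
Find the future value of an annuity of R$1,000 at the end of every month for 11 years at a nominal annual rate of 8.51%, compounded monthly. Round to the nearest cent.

R$217,382.82

i = 0.0851/12 = 0.00709167 per month; n = 11·12 = 132.
FV = 1000 × [(1+0.00709167)^132 − 1] / 0.00709167 = 1000 × 217.382818 = 217,382.8180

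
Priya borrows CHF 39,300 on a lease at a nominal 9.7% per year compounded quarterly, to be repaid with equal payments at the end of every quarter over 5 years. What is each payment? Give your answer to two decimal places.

CHF 2,503.16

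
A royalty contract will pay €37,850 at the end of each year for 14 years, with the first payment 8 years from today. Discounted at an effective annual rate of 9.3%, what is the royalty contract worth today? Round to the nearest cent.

PV at t=7 (ordinary 14-year annuity): 37850 × a(14|0.093) = 37850 × 7.656447 = 289,796.5182
PV₀ = 289,796.5182 / (1+0.093)^7 = 289,796.5182 / 1.863550 = 155,507.7471

€155,507.75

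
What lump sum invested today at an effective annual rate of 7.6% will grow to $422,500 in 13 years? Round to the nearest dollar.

$163,030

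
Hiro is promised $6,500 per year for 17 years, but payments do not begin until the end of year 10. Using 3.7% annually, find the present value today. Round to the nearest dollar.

PV at t=9 (ordinary 17-year annuity): 6500 × a(17|0.037) = 6500 × 12.453676 = 80,948.8959
PV₀ = 80,948.8959 / (1+0.037)^9 = 80,948.8959 / 1.386784 = 58,371.6704

$58,372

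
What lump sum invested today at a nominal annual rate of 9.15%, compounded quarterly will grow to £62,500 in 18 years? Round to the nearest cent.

£12,264.66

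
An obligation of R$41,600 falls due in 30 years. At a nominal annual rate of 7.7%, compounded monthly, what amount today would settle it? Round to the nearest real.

R$4,160

With 12 periods per year: i = 0.00641667, n = 360.
PV = FV·(1+i)^(−n) = 41,600 × 0.099996 = 4,159.8535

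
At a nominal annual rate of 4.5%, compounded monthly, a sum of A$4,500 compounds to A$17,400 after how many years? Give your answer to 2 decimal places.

Periodic rate i = 0.045/12 = 0.00375.
n = ln(17400/4500) / ln(1+0.00375) = ln(3.86667) / 0.003743 = 361.3139 months
= 361.3139/12 years

30.11 years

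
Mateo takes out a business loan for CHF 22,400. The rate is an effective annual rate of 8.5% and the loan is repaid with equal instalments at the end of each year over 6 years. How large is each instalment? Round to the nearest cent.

PMT = 22400 / ( [1 − (1+0.085)^(−6)] / 0.085 ) = 22400 / 4.553587 = 4,919.1987

CHF 4,919.20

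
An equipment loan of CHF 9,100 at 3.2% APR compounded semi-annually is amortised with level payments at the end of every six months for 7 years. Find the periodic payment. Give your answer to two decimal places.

CHF 730.68

i = 0.032/2 = 0.016 per half-year; n = 7·2 = 14.
Annuity-PV factor = 12.454146; PMT = 9100 / 12.454146 = 730.6804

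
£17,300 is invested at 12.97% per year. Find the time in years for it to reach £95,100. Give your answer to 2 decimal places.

n = ln(95100/17300) / ln(1+0.1297) = ln(5.49711) / 0.121952 = 13.9745 years

13.97 years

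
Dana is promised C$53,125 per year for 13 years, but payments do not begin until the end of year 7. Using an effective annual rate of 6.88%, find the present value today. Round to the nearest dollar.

Value one period before first payment (t=6): 53125 × [1 − (1+0.0688)^(−13)] / 0.0688 = 53125 × 8.414794 = 447,035.9417
PV₀ = 447,035.9417 / (1+0.0688)^6 = 447,035.9417 / 1.490660 = 299,891.2338

C$299,891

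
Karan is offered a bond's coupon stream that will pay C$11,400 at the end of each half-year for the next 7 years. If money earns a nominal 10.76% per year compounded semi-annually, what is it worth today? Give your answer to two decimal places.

With 2 periods per year: i = 0.0538, n = 14.
PV = 11400 × [1 − (1+0.0538)^(−14)] / 0.0538 = 11400 × 9.662468 = 110,152.1336

C$110,152.13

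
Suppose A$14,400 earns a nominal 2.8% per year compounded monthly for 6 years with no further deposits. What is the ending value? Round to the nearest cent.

A$17,030.95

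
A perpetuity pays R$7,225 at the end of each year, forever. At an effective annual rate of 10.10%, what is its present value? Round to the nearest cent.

PV = C/r = 7225/0.101 = 71,534.6535

R$71,534.65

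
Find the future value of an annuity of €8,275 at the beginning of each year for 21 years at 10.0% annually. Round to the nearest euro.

FV = 8275 × [(1+0.1)^21 − 1] / 0.1 × (1+i) = 8275 × 70.402749 = 582,582.7512
(Beginning-of-period payments → annuity-due factor ×(1+i).)

€582,583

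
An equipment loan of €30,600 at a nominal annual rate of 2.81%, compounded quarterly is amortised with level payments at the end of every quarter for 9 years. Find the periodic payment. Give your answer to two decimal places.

€964.97

Periodic rate i = 0.0281/4 = 0.007025; n = 9 × 4 = 36 periods.
PMT = 30600 / ( [1 − (1+0.007025)^(−36)] / 0.007025 ) = 30600 / 31.710685 = 964.9744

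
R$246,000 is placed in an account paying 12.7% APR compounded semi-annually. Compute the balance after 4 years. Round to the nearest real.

R$402,564

With 2 periods per year: i = 0.0635, n = 8.
FV = PV·(1+i)^n = 246,000 × 1.636440 = 402,564.1171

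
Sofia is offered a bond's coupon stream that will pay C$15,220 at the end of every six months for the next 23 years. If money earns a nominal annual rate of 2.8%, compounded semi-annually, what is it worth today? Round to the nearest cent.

C$513,633.26

With 2 periods per year: i = 0.014, n = 46.
Annuity factor a(46|0.014) = 33.747258; PV = 15220 × 33.747258 = 513,633.2639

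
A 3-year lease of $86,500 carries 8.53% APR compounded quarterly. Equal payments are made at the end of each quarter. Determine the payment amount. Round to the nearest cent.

$8,246.11

Periodic rate i = 0.0853/4 = 0.021325; n = 3 × 4 = 12 periods.
Annuity-PV factor = 10.489795; PMT = 86500 / 10.489795 = 8,246.1094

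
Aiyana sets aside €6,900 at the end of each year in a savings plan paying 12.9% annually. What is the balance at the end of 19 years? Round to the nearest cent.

FV = 6900 × [(1+0.129)^19 − 1] / 0.129 = 6900 × 69.979229 = 482,856.6782

€482,856.68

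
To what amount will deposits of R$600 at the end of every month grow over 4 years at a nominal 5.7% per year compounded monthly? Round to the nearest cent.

i = 0.057/12 = 0.00475 per month; n = 4·12 = 48.
FV = 600 × [(1+0.00475)^48 − 1] / 0.00475 = 600 × 53.769997 = 32,261.9980

R$32,262.00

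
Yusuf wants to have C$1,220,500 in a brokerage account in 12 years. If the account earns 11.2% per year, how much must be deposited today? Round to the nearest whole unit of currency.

PV = 1,220,500 / (1 + 0.112)^12 = 1,220,500 / 3.574847 = 341,413.2225

C$341,413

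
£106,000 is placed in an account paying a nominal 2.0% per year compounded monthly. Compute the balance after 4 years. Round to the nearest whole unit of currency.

With 12 periods per year: i = 0.00166667, n = 48.
FV = 106,000 × (1 + 0.00166667)^48 = 114,820.7827

£114,821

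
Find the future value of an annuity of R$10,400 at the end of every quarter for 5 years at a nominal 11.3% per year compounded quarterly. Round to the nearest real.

R$274,530

Periodic rate i = 0.113/4 = 0.02825; n = 5 × 4 = 20 periods.
FV = 10400 × [(1+0.02825)^20 − 1] / 0.02825 = 10400 × 26.397136 = 274,530.2174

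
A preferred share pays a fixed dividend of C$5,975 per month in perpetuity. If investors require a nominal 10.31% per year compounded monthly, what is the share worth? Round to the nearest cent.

C$695,441.32

Periodic rate i = 0.1031/12 = 0.00859167.
PV = C/r = 5975/0.00859167 = 695,441.3191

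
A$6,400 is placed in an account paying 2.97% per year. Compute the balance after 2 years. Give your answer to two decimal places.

A$6,785.81

6,400 × (1+0.0297)^2 = 6,400 × 1.060282 = 6,785.8054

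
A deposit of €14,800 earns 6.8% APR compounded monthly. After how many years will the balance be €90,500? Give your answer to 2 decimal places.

26.70 years

Periodic rate i = 0.068/12 = 0.00566667.
n = ln(90500/14800) / ln(1+0.00566667) = ln(6.11486) / 0.005651 = 320.4438 months
= 320.4438/12 years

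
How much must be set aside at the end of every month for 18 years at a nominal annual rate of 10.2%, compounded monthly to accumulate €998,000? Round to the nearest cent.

i = 0.102/12 = 0.0085 per month; n = 18·12 = 216.
FV-annuity factor = 614.462412; PMT = 998000 / 614.462412 = 1,624.1840

€1,624.18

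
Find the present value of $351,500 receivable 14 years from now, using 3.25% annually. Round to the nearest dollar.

PV = 351,500 / (1 + 0.0325)^14 = 351,500 / 1.564807 = 224,628.3074

$224,628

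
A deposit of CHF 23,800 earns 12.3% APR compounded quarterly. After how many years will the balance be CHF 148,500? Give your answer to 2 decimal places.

Periodic rate i = 0.123/4 = 0.03075.
(1+i)^n = 148500/23800 = 6.23950, so n = ln 6.23950 / ln 1.03075 = 60.4523 quarters
= 60.4523/4 years

15.11 years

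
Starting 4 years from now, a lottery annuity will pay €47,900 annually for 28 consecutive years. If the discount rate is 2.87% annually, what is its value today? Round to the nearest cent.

€838,930.82

PV at t=3 (ordinary 28-year annuity): 47900 × a(28|0.0287) = 47900 × 19.065880 = 913,255.6514
PV₀ = 913,255.6514 / (1+0.0287)^3 = 913,255.6514 / 1.088595 = 838,930.8189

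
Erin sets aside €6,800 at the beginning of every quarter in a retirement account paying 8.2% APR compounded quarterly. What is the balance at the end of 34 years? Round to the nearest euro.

€5,008,826

i = 0.082/4 = 0.0205 per quarter; n = 34·4 = 136.
FV = 6800 × [(1+0.0205)^136 − 1] / 0.0205 × (1+i) = 6800 × 736.592124 = 5,008,826.4411
(Beginning-of-period payments → annuity-due factor ×(1+i).)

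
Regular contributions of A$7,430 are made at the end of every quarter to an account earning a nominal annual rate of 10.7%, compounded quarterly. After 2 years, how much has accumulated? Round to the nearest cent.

With 4 periods per year: i = 0.02675, n = 8.
FV = 7430 × [(1+0.02675)^8 − 1] / 0.02675 = 7430 × 8.790440 = 65,312.9726

A$65,312.97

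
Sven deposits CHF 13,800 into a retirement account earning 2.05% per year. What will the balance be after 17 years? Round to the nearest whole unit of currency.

FV = 13,800 × (1 + 0.0205)^17 = 19,484.9924

CHF 19,485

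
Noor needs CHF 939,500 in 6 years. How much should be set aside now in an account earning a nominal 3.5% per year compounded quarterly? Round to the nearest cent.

CHF 762,239.83

i = 0.035/4 = 0.00875 per quarter; n = 6·4 = 24.
PV = 939,500 / (1 + 0.00875)^24 = 939,500 / 1.232552 = 762,239.8305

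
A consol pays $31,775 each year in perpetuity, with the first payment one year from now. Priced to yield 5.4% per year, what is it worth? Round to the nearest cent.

PV = C/r = 31775/0.054 = 588,425.9259

$588,425.93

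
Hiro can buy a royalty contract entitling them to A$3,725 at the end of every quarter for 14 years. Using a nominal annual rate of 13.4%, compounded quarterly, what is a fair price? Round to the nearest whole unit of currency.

A$93,627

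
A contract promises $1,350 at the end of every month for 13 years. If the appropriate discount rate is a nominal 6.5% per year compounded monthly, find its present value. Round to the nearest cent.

$141,927.45

With 12 periods per year: i = 0.00541667, n = 156.
PV = 1350 × [1 − (1+0.00541667)^(−156)] / 0.00541667 = 1350 × 105.131446 = 141,927.4523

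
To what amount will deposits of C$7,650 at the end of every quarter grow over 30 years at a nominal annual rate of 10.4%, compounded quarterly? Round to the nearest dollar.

With 4 periods per year: i = 0.026, n = 120.
FV = PMT · [(1+i)^n − 1] / i = 7650 · 798.508565 = 6,108,590.5198

C$6,108,591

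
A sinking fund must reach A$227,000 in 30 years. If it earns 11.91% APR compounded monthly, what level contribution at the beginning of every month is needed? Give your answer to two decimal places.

i = 0.1191/12 = 0.009925 per month; n = 30·12 = 360.
PMT = 227000 / ( [(1+0.009925)^360 − 1] / 0.009925 × (1+i) ) = 227000 / 3459.825824 = 65.6102

A$65.61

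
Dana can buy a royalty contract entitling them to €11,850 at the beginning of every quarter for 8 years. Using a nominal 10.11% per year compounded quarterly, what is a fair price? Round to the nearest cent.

€264,432.94

With 4 periods per year: i = 0.025275, n = 32.
Annuity factor a(32|0.025275) × (1+i) = 22.315016; PV = 11850 × 22.315016 = 264,432.9362
(Beginning-of-period payments → annuity-due factor ×(1+i).)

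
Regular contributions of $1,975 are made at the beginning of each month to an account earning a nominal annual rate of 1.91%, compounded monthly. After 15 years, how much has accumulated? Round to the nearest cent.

With 12 periods per year: i = 0.00159167, n = 180.
FV = 1975 × [(1+0.00159167)^180 − 1] / 0.00159167 × (1+i) = 1975 × 208.575355 = 411,936.3270
(Beginning-of-period payments → annuity-due factor ×(1+i).)

$411,936.33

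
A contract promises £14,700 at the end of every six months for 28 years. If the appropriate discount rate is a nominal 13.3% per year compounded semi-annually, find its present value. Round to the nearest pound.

With 2 periods per year: i = 0.0665, n = 56.
PV = PMT · [1 − (1+i)^(−n)] / i = 14700 · 14.628926 = 215,045.2179

£215,045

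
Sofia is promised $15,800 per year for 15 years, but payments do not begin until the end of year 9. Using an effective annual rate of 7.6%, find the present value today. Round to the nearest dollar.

$77,141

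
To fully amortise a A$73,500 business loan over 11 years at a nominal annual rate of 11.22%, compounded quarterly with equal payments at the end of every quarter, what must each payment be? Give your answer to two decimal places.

A$2,928.75

Periodic rate i = 0.1122/4 = 0.02805; n = 11 × 4 = 44 periods.
PMT = 73500 / ( [1 − (1+0.02805)^(−44)] / 0.02805 ) = 73500 / 25.096050 = 2,928.7477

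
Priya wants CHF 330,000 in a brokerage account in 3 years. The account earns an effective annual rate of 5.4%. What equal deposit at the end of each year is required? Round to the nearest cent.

CHF 104,268.17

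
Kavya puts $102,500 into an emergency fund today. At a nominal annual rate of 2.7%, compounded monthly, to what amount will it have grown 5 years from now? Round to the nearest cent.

$117,297.23

With 12 periods per year: i = 0.00225, n = 60.
FV = 102,500 × (1 + 0.00225)^60 = 117,297.2312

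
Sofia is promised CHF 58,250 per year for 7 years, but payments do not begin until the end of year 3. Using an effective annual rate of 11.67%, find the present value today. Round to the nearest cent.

CHF 215,428.88

Value one period before first payment (t=2): 58250 × [1 − (1+0.1167)^(−7)] / 0.1167 = 58250 × 4.611912 = 268,643.8817
PV₀ = 268,643.8817 / (1+0.1167)^2 = 268,643.8817 / 1.247019 = 215,428.8791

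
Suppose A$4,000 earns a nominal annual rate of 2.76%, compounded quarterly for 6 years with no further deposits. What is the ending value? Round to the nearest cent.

With 4 periods per year: i = 0.0069, n = 24.
FV = PV·(1+i)^n = 4,000 × 1.179430 = 4,717.7201

A$4,717.72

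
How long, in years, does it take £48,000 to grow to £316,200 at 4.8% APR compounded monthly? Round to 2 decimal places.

39.35 years

Periodic rate i = 0.048/12 = 0.004.
n = ln(316200/48000) / ln(1+0.004) = ln(6.58750) / 0.003992 = 472.2354 months
= 472.2354/12 years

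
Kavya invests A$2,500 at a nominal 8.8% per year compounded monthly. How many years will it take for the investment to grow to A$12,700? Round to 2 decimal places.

18.54 years

Periodic rate i = 0.088/12 = 0.00733333.
(1+i)^n = 12700/2500 = 5.08000, so n = ln 5.08000 / ln 1.00733 = 222.4450 months
= 222.4450/12 years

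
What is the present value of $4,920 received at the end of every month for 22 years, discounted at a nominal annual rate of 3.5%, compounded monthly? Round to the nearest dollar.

$904,944

i = 0.035/12 = 0.00291667 per month; n = 22·12 = 264.
PV = PMT · [1 − (1+i)^(−n)] / i = 4920 · 183.931791 = 904,944.4129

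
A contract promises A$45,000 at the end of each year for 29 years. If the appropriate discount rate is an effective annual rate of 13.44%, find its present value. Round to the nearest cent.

A$326,179.85

PV = PMT · [1 − (1+i)^(−n)] / i = 45000 · 7.248441 = 326,179.8531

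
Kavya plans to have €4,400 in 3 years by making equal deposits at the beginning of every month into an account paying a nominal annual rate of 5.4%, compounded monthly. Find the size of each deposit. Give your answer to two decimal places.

With 12 periods per year: i = 0.0045, n = 36.
PMT = 4400 / ( [(1+0.0045)^36 − 1] / 0.0045 × (1+i) ) = 4400 / 39.160544 = 112.3580

€112.36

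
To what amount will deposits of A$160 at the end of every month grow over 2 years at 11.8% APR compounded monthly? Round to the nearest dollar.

A$4,307

Periodic rate i = 0.118/12 = 0.00983333; n = 2 × 12 = 24 periods.
FV = PMT · [(1+i)^n − 1] / i = 160 · 26.920223 = 4,307.2357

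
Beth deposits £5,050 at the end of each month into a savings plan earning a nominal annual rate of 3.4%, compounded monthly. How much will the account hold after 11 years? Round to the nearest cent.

£806,993.58

With 12 periods per year: i = 0.00283333, n = 132.
FV = 5050 × [(1+0.00283333)^132 − 1] / 0.00283333 = 5050 × 159.800708 = 806,993.5757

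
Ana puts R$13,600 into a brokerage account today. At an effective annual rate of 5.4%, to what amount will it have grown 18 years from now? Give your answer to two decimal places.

FV = PV·(1+i)^n = 13,600 × 2.577098 = 35,048.5378

R$35,048.54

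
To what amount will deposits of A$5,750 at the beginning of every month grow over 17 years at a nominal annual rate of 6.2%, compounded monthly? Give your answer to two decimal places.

With 12 periods per year: i = 0.00516667, n = 204.
FV = 5750 × [(1+0.00516667)^204 − 1] / 0.00516667 × (1+i) = 5750 × 362.118726 = 2,082,182.6725
(Beginning-of-period payments → annuity-due factor ×(1+i).)

A$2,082,182.67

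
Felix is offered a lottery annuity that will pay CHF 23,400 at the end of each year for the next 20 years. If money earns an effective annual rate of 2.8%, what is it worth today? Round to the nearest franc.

PV = 23400 × [1 − (1+0.028)^(−20)] / 0.028 = 23400 × 15.156342 = 354,658.3997

CHF 354,658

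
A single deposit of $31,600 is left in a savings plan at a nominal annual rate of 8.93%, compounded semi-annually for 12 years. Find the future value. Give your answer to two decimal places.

Periodic rate i = 0.0893/2 = 0.04465; n = 12 × 2 = 24 periods.
FV = PV·(1+i)^n = 31,600 × 2.852984 = 90,154.3090

$90,154.31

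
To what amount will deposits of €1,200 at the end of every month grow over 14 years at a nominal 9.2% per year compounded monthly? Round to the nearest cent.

With 12 periods per year: i = 0.00766667, n = 168.
FV = PMT · [(1+i)^n − 1] / i = 1200 · 340.142927 = 408,171.5125

€408,171.51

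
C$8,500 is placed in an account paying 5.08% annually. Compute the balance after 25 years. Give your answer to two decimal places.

C$29,337.33

FV = 8,500 × (1 + 0.0508)^25 = 29,337.3261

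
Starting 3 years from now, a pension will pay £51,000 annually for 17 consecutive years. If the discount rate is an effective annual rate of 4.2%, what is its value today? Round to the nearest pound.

£562,678

Value one period before first payment (t=2): 51000 × [1 − (1+0.042)^(−17)] / 0.042 = 51000 × 11.979122 = 610,935.2333
Discount back 2 years: 610,935.2333 × (1+0.042)^(−2) = 610,935.2333 × 0.921010 = 562,677.7396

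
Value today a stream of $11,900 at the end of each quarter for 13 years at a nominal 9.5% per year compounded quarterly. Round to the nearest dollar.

$353,210

With 4 periods per year: i = 0.02375, n = 52.
Annuity factor a(52|0.02375) = 29.681510; PV = 11900 × 29.681510 = 353,209.9676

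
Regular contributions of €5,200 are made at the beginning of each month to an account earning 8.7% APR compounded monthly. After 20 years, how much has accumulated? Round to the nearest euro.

Periodic rate i = 0.087/12 = 0.00725; n = 20 × 12 = 240 periods.
Accumulation factor s(240|0.00725) × (1+i) = 647.653719; FV = 5200 × 647.653719 = 3,367,799.3373
(annuity-due: payments at period start, so ×(1+i).)

€3,367,799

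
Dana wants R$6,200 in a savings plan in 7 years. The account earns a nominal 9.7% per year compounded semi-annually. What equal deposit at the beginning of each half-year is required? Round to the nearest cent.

With 2 periods per year: i = 0.0485, n = 14.
PMT = 6200 / ( [(1+0.0485)^14 − 1] / 0.0485 × (1+i) ) = 6200 / 20.336546 = 304.8699

R$304.87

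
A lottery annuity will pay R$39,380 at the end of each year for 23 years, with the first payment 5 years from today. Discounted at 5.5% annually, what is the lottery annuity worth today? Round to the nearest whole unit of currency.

PV at t=4 (ordinary 23-year annuity): 39380 × a(23|0.055) = 39380 × 12.875042 = 507,019.1695
Discount back 4 years: 507,019.1695 × (1+0.055)^(−4) = 507,019.1695 × 0.807217 = 409,274.3628

R$409,274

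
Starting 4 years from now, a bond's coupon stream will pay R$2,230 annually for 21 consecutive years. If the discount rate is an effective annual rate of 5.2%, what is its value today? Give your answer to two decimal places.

Value one period before first payment (t=3): 2230 × [1 − (1+0.052)^(−21)] / 0.052 = 2230 × 12.598439 = 28,094.5197
Discount back 3 years: 28,094.5197 × (1+0.052)^(−3) = 28,094.5197 × 0.858920 = 24,130.9485

R$24,130.95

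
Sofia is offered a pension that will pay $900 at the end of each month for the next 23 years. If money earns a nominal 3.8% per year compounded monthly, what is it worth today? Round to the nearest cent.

With 12 periods per year: i = 0.00316667, n = 276.
Annuity factor a(276|0.00316667) = 183.835037; PV = 900 × 183.835037 = 165,451.5331

$165,451.53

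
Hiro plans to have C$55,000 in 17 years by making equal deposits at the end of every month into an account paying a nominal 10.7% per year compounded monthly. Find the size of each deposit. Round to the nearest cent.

Periodic rate i = 0.107/12 = 0.00891667; n = 17 × 12 = 204 periods.
PMT = 55000 / ( [(1+0.00891667)^204 − 1] / 0.00891667 ) = 55000 / 573.777512 = 95.8560

C$95.86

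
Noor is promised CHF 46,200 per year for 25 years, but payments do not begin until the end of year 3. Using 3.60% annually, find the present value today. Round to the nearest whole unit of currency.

CHF 701,808

Value one period before first payment (t=2): 46200 × [1 − (1+0.036)^(−25)] / 0.036 = 46200 × 16.304075 = 753,248.2424
Discount back 2 years: 753,248.2424 × (1+0.036)^(−2) = 753,248.2424 × 0.931709 = 701,808.4875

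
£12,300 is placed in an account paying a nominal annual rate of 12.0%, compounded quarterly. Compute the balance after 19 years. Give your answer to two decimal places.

£116,287.81

i = 0.12/4 = 0.03 per quarter; n = 19·4 = 76.
12,300 × (1+0.03)^76 = 12,300 × 9.454293 = 116,287.8093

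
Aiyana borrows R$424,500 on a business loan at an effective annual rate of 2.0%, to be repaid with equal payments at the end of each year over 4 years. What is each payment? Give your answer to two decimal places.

PMT = 424500 / ( [1 − (1+0.02)^(−4)] / 0.02 ) = 424500 / 3.807729 = 111,483.7830

R$111,483.78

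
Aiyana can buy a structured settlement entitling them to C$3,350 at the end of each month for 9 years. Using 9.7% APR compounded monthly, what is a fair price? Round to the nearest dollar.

C$240,717

i = 0.097/12 = 0.00808333 per month; n = 9·12 = 108.
Annuity factor a(108|0.00808333) = 71.855870; PV = 3350 × 71.855870 = 240,717.1652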